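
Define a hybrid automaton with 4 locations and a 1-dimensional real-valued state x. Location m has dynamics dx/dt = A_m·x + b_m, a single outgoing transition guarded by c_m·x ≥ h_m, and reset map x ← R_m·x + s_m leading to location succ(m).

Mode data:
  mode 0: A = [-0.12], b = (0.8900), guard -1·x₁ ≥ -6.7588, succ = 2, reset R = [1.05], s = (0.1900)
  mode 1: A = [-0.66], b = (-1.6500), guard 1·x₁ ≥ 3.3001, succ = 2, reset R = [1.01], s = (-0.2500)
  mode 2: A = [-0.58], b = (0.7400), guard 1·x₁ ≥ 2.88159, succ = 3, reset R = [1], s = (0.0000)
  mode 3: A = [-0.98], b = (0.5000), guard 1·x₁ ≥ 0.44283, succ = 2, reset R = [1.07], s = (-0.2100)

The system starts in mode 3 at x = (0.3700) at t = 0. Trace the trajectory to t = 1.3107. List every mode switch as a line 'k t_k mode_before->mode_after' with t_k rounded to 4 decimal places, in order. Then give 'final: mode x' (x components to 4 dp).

1 0.7478 3->2
final: 2 0.5457

Mode 3: guard c·x = 0.4428 hit at Δt = 0.7478 (t = 0.7478), x⁻ = (0.4428) → reset → x⁺ = (0.2638), jump to mode 2
Mode 2: flow for 0.5629 to horizon, guard not reached → x = (0.5457)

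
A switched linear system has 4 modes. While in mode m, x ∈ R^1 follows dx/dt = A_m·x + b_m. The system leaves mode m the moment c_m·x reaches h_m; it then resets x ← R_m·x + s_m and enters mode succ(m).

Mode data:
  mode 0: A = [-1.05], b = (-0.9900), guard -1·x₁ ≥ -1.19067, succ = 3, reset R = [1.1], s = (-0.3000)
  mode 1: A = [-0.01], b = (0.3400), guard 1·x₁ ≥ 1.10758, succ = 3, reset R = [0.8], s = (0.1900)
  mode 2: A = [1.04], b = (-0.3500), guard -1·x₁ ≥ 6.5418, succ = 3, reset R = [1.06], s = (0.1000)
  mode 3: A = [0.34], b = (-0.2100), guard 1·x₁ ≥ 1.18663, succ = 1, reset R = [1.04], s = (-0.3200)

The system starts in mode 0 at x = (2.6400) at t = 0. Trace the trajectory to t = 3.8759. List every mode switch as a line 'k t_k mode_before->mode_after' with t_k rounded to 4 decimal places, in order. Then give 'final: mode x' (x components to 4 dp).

Mode 0: guard c·x = -1.1907 hit at Δt = 0.4937 (t = 0.4937), x⁻ = (1.1907) → reset → x⁺ = (1.0097), jump to mode 3
Mode 3: guard c·x = 1.1866 hit at Δt = 1.0952 (t = 1.5889), x⁻ = (1.1866) → reset → x⁺ = (0.9141), jump to mode 1
Mode 1: guard c·x = 1.1076 hit at Δt = 0.5865 (t = 2.1754), x⁻ = (1.1076) → reset → x⁺ = (1.0761), jump to mode 3
Mode 3: guard c·x = 1.1866 hit at Δt = 0.6355 (t = 2.8109), x⁻ = (1.1866) → reset → x⁺ = (0.9141), jump to mode 1
Mode 1: guard c·x = 1.1076 hit at Δt = 0.5865 (t = 3.3974), x⁻ = (1.1076) → reset → x⁺ = (1.0761), jump to mode 3
Mode 3: flow for 0.4785 to horizon, guard not reached → x = (1.1571)

1 0.4937 0->3
2 1.5889 3->1
3 2.1754 1->3
4 2.8109 3->1
5 3.3974 1->3
final: 3 1.1571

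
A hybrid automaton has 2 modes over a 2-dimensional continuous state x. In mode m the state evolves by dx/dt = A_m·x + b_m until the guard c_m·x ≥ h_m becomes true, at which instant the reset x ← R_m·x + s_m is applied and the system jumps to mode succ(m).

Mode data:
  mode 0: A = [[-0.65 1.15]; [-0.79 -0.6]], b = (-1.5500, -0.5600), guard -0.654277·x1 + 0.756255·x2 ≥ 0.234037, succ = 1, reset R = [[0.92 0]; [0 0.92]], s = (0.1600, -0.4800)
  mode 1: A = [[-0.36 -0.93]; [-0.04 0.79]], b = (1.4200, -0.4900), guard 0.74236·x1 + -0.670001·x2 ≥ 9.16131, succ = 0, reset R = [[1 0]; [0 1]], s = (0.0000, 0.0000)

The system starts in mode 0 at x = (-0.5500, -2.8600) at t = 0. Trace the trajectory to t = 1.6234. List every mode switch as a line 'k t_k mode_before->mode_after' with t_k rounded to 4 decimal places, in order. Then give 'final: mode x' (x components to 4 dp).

1 0.5573 0->1
final: 1 2.9250 -5.5878

Mode 0: guard c·x = 0.2340 hit at Δt = 0.5573 (t = 0.5573), x⁻ = (-2.3351, -1.7108) → reset → x⁺ = (-1.9883, -2.0539), jump to mode 1
Mode 1: flow for 1.0661 to horizon, guard not reached → x = (2.9250, -5.5878)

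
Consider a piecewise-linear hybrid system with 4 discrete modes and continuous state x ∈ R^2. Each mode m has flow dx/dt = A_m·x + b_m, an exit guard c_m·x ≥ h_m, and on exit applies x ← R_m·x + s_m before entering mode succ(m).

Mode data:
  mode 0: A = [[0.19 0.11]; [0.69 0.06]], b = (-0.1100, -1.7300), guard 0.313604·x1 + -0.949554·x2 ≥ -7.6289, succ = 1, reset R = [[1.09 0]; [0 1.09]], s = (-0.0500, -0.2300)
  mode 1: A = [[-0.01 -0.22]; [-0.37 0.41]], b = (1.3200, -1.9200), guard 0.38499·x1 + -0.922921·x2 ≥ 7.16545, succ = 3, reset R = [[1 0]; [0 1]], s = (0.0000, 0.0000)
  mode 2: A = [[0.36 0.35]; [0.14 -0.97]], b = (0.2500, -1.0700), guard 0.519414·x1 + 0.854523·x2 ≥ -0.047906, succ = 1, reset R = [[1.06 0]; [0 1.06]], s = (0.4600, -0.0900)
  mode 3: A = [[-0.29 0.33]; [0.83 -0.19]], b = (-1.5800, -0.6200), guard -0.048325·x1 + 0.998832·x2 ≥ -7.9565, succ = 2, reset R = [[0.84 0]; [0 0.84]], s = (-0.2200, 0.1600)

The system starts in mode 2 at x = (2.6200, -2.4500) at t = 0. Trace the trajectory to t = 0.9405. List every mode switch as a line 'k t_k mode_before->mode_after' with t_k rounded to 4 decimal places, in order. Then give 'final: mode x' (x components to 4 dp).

Mode 2: guard c·x = -0.0479 hit at Δt = 0.4857 (t = 0.4857), x⁻ = (2.8617, -1.7955) → reset → x⁺ = (3.4934, -1.9932), jump to mode 1
Mode 1: flow for 0.4548 to horizon, guard not reached → x = (4.3755, -4.0839)

1 0.4857 2->1
final: 1 4.3755 -4.0839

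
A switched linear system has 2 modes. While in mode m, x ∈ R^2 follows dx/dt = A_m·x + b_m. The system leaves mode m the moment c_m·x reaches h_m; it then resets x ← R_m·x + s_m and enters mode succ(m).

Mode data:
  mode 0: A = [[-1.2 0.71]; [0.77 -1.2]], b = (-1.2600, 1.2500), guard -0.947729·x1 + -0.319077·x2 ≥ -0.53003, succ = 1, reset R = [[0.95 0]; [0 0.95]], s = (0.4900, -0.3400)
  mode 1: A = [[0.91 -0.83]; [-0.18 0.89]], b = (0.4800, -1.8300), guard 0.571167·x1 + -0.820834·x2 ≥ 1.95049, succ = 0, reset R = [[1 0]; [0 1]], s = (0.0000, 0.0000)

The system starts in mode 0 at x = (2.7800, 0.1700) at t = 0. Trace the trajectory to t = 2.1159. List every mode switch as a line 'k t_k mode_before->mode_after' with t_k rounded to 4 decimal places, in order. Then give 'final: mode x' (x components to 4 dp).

1 1.5843 0->1
final: 1 1.0258 0.0549

Mode 0: guard c·x = -0.5300 hit at Δt = 1.5843 (t = 1.5843), x⁻ = (0.1315, 1.2707) → reset → x⁺ = (0.6149, 0.8671), jump to mode 1
Mode 1: flow for 0.5316 to horizon, guard not reached → x = (1.0258, 0.0549)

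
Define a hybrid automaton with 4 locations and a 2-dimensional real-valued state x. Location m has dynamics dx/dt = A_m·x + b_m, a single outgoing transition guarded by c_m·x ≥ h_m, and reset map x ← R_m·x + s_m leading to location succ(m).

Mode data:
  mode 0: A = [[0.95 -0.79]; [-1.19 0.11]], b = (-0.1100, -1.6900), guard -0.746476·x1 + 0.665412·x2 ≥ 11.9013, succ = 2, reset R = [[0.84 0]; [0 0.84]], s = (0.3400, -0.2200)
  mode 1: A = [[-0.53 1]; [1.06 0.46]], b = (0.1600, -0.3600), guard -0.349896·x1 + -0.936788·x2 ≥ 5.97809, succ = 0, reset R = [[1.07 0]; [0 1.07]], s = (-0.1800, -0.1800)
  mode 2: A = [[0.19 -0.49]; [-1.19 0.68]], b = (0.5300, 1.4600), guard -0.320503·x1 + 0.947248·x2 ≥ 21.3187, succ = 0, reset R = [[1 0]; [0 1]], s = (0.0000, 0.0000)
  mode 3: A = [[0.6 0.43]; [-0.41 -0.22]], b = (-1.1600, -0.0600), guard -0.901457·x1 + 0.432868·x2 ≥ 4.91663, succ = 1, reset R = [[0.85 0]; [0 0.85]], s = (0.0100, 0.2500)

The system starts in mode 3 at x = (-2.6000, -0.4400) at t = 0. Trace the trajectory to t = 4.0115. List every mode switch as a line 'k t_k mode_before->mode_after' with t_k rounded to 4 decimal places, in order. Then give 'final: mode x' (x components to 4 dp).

1 0.7425 3->1
2 1.8608 1->0
3 3.4537 0->2
final: 2 -13.1976 14.7364

Mode 3: guard c·x = 4.9166 hit at Δt = 0.7425 (t = 0.7425), x⁻ = (-5.1357, 0.6630) → reset → x⁺ = (-4.3554, 0.8136), jump to mode 1
Mode 1: guard c·x = 5.9781 hit at Δt = 1.1183 (t = 1.8608), x⁻ = (-4.0401, -4.8725) → reset → x⁺ = (-4.5030, -5.3935), jump to mode 0
Mode 0: guard c·x = 11.9013 hit at Δt = 1.5929 (t = 3.4537), x⁻ = (-12.2958, 4.0919) → reset → x⁺ = (-9.9885, 3.2172), jump to mode 2
Mode 2: flow for 0.5578 to horizon, guard not reached → x = (-13.1976, 14.7364)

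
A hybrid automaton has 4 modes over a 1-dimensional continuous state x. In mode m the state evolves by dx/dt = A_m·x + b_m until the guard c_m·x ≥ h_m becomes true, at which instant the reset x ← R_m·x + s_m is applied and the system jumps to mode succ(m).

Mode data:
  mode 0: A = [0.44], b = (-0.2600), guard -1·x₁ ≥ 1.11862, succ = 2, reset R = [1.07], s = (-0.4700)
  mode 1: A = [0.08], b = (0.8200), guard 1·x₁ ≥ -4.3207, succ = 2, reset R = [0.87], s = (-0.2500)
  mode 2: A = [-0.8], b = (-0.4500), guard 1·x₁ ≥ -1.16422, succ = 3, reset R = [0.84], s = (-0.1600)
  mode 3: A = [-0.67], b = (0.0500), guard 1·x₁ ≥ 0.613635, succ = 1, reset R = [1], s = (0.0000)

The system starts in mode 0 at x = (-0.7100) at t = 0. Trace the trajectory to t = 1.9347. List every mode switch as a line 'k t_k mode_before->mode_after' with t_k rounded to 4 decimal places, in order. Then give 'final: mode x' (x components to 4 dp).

Mode 0: guard c·x = 1.1186 hit at Δt = 0.6208 (t = 0.6208), x⁻ = (-1.1186) → reset → x⁺ = (-1.6669), jump to mode 2
Mode 2: guard c·x = -1.1642 hit at Δt = 0.7591 (t = 1.3799), x⁻ = (-1.1642) → reset → x⁺ = (-1.1379), jump to mode 3
Mode 3: flow for 0.5548 to horizon, guard not reached → x = (-0.7615)

1 0.6208 0->2
2 1.3799 2->3
final: 3 -0.7615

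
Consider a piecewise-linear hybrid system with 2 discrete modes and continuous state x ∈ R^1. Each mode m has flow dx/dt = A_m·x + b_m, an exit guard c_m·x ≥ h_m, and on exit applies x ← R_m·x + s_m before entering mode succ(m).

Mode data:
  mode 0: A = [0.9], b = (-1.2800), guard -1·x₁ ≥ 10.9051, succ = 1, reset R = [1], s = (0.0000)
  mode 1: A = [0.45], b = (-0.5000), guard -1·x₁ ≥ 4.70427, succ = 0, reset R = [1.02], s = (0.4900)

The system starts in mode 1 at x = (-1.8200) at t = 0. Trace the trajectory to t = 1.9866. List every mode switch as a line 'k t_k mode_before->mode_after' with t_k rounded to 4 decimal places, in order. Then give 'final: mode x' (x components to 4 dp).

Mode 1: guard c·x = 4.7043 hit at Δt = 1.5225 (t = 1.5225), x⁻ = (-4.7043) → reset → x⁺ = (-4.3084), jump to mode 0
Mode 0: flow for 0.4641 to horizon, guard not reached → x = (-7.2794)

1 1.5225 1->0
final: 0 -7.2794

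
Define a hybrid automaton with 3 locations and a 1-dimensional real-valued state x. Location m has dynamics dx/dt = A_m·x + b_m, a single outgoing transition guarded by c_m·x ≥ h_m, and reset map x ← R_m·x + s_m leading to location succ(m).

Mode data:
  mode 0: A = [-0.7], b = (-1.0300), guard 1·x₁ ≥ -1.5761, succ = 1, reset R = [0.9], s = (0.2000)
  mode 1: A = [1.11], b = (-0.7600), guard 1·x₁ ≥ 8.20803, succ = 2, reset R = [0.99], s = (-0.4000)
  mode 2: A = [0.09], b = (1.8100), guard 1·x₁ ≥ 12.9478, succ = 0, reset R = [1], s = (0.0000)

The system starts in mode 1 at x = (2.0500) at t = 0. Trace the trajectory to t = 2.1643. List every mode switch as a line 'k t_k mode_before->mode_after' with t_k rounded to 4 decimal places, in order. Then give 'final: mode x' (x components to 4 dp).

Mode 1: guard c·x = 8.2080 hit at Δt = 1.5375 (t = 1.5375), x⁻ = (8.2080) → reset → x⁺ = (7.7259), jump to mode 2
Mode 2: flow for 0.6268 to horizon, guard not reached → x = (9.3414)

1 1.5375 1->2
final: 2 9.3414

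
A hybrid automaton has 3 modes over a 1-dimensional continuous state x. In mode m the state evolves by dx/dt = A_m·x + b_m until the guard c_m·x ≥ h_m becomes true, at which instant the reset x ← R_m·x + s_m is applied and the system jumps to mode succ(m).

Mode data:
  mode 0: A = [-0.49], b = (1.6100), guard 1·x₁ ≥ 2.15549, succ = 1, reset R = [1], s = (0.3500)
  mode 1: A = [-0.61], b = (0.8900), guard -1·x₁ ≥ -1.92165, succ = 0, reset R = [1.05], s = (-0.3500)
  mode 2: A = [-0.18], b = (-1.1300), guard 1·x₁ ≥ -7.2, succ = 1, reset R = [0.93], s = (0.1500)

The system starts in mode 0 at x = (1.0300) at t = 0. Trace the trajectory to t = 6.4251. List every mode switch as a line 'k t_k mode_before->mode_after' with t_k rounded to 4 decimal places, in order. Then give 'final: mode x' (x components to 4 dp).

Mode 0: guard c·x = 2.1555 hit at Δt = 1.4103 (t = 1.4103), x⁻ = (2.1555) → reset → x⁺ = (2.5055), jump to mode 1
Mode 1: guard c·x = -1.9217 hit at Δt = 1.3381 (t = 2.7484), x⁻ = (1.9217) → reset → x⁺ = (1.6677), jump to mode 0
Mode 0: guard c·x = 2.1555 hit at Δt = 0.7322 (t = 3.4806), x⁻ = (2.1555) → reset → x⁺ = (2.5055), jump to mode 1
Mode 1: guard c·x = -1.9217 hit at Δt = 1.3381 (t = 4.8187), x⁻ = (1.9217) → reset → x⁺ = (1.6677), jump to mode 0
Mode 0: guard c·x = 2.1555 hit at Δt = 0.7322 (t = 5.5509), x⁻ = (2.1555) → reset → x⁺ = (2.5055), jump to mode 1
Mode 1: flow for 0.8742 to horizon, guard not reached → x = (2.0730)

1 1.4103 0->1
2 2.7484 1->0
3 3.4806 0->1
4 4.8187 1->0
5 5.5509 0->1
final: 1 2.0730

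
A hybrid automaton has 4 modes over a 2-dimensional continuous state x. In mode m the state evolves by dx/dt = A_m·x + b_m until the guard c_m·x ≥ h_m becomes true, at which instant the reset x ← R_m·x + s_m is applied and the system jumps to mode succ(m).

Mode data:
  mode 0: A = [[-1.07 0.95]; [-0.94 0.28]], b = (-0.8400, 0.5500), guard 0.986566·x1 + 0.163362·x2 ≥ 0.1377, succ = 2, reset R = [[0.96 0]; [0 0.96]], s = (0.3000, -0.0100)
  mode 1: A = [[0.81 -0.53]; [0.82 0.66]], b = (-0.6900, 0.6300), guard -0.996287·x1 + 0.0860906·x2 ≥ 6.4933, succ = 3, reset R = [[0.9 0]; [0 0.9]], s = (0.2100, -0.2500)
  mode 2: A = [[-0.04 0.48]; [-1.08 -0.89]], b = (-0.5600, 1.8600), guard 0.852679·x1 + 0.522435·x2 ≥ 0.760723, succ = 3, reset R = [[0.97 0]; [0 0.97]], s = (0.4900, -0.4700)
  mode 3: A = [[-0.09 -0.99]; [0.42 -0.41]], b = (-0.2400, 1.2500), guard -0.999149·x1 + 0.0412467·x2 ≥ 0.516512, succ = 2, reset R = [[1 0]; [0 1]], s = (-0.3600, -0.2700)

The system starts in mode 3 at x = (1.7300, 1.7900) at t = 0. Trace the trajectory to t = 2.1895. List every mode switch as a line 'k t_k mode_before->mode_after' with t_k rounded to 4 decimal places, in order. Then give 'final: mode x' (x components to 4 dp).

1 0.8808 3->2
2 1.3124 2->3
3 1.5074 3->2
final: 2 -0.5239 2.1961

Mode 3: guard c·x = 0.5165 hit at Δt = 0.8808 (t = 0.8808), x⁻ = (-0.4194, 2.3632) → reset → x⁺ = (-0.7794, 2.0932), jump to mode 2
Mode 2: guard c·x = 0.7607 hit at Δt = 0.4316 (t = 1.3124), x⁻ = (-0.5460, 2.3473) → reset → x⁺ = (-0.0397, 1.8069), jump to mode 3
Mode 3: guard c·x = 0.5165 hit at Δt = 0.1951 (t = 1.5074), x⁻ = (-0.4392, 1.8833) → reset → x⁺ = (-0.7992, 1.6133), jump to mode 2
Mode 2: flow for 0.6821 to horizon, guard not reached → x = (-0.5239, 2.1961)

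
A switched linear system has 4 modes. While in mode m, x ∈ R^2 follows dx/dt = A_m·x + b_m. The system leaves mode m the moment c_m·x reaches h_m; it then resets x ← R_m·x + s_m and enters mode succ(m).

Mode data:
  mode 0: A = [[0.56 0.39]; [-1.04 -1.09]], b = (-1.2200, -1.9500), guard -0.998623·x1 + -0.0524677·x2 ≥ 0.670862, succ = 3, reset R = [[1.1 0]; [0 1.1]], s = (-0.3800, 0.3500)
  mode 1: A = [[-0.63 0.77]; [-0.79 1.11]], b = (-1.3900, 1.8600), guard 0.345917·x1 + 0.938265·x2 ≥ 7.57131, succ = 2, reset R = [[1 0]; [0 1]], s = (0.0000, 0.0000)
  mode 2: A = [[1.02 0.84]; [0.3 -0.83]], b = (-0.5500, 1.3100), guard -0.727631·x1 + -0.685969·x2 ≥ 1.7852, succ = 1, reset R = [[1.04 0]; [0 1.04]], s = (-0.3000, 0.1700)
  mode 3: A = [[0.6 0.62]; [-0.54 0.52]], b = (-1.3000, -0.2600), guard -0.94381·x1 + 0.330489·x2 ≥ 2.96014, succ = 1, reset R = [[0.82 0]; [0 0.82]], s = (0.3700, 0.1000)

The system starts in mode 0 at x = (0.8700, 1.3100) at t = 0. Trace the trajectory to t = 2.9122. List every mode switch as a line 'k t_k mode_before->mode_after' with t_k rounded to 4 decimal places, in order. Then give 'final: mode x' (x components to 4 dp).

1 1.2634 0->3
2 2.0046 3->1
final: 1 -1.2000 4.6269

Mode 0: guard c·x = 0.6709 hit at Δt = 1.2634 (t = 1.2634), x⁻ = (-0.6136, -1.1073) → reset → x⁺ = (-1.0550, -0.8681), jump to mode 3
Mode 3: guard c·x = 2.9601 hit at Δt = 0.7412 (t = 2.0046), x⁻ = (-3.3163, -0.5140) → reset → x⁺ = (-2.3494, -0.3215), jump to mode 1
Mode 1: flow for 0.9076 to horizon, guard not reached → x = (-1.2000, 4.6269)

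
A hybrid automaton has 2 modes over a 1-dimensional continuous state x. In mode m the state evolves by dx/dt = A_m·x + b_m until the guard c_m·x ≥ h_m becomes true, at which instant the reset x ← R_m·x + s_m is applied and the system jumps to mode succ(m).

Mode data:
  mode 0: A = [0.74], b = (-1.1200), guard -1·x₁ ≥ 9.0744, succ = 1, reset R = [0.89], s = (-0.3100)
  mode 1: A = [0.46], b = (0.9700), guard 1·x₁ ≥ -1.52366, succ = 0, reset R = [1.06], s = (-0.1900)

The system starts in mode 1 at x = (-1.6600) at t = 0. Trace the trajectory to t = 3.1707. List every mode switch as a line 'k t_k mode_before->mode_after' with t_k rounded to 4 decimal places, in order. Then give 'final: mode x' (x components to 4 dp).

1 0.5768 1->0
2 2.1446 0->1
final: 1 -12.1729

Mode 1: guard c·x = -1.5237 hit at Δt = 0.5768 (t = 0.5768), x⁻ = (-1.5237) → reset → x⁺ = (-1.8051), jump to mode 0
Mode 0: guard c·x = 9.0744 hit at Δt = 1.5678 (t = 2.1446), x⁻ = (-9.0744) → reset → x⁺ = (-8.3862), jump to mode 1
Mode 1: flow for 1.0261 to horizon, guard not reached → x = (-12.1729)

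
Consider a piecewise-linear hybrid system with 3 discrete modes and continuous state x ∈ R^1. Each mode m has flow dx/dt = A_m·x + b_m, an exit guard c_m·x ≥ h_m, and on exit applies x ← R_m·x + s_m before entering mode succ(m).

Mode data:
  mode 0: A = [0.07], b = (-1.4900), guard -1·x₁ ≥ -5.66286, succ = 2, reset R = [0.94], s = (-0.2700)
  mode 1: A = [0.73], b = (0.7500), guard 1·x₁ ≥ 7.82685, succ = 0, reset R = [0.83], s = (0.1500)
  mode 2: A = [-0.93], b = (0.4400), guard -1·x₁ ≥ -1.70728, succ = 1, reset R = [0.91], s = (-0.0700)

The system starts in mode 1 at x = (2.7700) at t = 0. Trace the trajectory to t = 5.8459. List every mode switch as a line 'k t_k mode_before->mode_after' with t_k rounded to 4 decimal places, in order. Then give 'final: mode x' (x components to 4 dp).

Mode 1: guard c·x = 7.8269 hit at Δt = 1.1597 (t = 1.1597), x⁻ = (7.8268) → reset → x⁺ = (6.6463), jump to mode 0
Mode 0: guard c·x = -5.6629 hit at Δt = 0.9288 (t = 2.0885), x⁻ = (5.6629) → reset → x⁺ = (5.0531), jump to mode 2
Mode 2: guard c·x = -1.7073 hit at Δt = 1.4100 (t = 3.4985), x⁻ = (1.7073) → reset → x⁺ = (1.4836), jump to mode 1
Mode 1: guard c·x = 7.8269 hit at Δt = 1.7263 (t = 5.2248), x⁻ = (7.8268) → reset → x⁺ = (6.6463), jump to mode 0
Mode 0: flow for 0.6211 to horizon, guard not reached → x = (5.9958)

1 1.1597 1->0
2 2.0885 0->2
3 3.4985 2->1
4 5.2248 1->0
final: 0 5.9958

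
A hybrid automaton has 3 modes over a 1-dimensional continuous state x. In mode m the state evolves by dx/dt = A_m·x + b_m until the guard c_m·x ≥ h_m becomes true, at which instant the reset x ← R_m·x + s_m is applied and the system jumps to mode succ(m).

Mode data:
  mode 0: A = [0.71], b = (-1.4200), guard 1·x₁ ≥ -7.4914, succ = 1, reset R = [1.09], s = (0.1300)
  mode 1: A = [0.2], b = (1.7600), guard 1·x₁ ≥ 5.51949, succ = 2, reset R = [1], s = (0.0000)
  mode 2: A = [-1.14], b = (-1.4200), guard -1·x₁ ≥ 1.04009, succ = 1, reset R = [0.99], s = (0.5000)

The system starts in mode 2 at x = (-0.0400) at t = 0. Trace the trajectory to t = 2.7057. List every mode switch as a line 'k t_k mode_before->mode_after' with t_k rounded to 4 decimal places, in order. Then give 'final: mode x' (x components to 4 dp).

Mode 2: guard c·x = 1.0401 hit at Δt = 1.5519 (t = 1.5519), x⁻ = (-1.0401) → reset → x⁺ = (-0.5297), jump to mode 1
Mode 1: flow for 1.1538 to horizon, guard not reached → x = (1.6169)

1 1.5519 2->1
final: 1 1.6169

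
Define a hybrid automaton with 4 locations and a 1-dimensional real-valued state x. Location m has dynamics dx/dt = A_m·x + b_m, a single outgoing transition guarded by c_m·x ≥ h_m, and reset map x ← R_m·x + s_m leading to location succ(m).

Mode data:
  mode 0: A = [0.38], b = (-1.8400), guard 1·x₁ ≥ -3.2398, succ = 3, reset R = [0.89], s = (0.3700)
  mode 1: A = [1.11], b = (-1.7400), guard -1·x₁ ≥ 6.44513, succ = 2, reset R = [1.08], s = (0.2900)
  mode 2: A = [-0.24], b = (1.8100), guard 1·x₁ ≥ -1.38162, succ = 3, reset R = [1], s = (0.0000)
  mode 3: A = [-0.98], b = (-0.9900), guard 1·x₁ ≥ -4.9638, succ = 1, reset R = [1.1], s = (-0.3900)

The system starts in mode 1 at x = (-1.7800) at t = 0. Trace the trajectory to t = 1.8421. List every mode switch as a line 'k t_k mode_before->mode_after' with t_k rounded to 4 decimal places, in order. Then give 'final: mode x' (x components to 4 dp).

1 0.7863 1->2
final: 2 -3.4895

Mode 1: guard c·x = 6.4451 hit at Δt = 0.7863 (t = 0.7863), x⁻ = (-6.4451) → reset → x⁺ = (-6.6707), jump to mode 2
Mode 2: flow for 1.0558 to horizon, guard not reached → x = (-3.4895)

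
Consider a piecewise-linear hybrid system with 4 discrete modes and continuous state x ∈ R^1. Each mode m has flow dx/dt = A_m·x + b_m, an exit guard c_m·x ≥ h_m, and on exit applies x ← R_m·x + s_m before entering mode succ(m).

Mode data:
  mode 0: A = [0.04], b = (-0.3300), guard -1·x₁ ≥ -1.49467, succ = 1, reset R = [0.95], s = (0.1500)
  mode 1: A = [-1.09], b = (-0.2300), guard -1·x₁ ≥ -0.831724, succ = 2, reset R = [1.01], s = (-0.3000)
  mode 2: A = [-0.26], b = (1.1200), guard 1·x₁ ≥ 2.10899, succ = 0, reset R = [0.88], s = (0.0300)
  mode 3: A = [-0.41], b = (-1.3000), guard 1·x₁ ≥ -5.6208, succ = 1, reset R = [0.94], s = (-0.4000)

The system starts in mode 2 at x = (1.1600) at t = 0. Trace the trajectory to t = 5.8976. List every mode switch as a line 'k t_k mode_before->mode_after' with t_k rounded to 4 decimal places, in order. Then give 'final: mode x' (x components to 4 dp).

1 1.3800 2->0
2 2.8715 0->1
3 3.3626 1->2
4 5.4341 2->0
final: 0 1.7668

Mode 2: guard c·x = 2.1090 hit at Δt = 1.3800 (t = 1.3800), x⁻ = (2.1090) → reset → x⁺ = (1.8859), jump to mode 0
Mode 0: guard c·x = -1.4947 hit at Δt = 1.4915 (t = 2.8715), x⁻ = (1.4947) → reset → x⁺ = (1.5699), jump to mode 1
Mode 1: guard c·x = -0.8317 hit at Δt = 0.4911 (t = 3.3626), x⁻ = (0.8317) → reset → x⁺ = (0.5400), jump to mode 2
Mode 2: guard c·x = 2.1090 hit at Δt = 2.0715 (t = 5.4341), x⁻ = (2.1090) → reset → x⁺ = (1.8859), jump to mode 0
Mode 0: flow for 0.4635 to horizon, guard not reached → x = (1.7668)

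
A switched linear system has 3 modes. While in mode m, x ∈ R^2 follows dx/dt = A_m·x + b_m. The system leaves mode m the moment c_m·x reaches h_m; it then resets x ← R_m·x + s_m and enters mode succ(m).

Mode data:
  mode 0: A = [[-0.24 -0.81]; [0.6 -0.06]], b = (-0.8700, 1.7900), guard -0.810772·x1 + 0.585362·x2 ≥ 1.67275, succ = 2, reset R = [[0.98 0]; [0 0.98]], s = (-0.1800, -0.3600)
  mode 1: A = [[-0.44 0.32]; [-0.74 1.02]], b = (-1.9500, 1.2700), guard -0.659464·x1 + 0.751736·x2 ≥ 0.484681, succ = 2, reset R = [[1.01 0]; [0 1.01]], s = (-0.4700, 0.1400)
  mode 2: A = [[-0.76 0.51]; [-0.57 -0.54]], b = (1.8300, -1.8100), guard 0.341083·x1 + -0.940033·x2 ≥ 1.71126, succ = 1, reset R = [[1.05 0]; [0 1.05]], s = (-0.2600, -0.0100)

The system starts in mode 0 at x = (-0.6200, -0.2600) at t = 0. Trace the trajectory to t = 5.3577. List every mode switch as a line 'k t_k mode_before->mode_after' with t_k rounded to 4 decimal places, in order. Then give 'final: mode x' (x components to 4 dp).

Mode 0: guard c·x = 1.6727 hit at Δt = 0.9302 (t = 0.9302), x⁻ = (-1.4596, 0.8359) → reset → x⁺ = (-1.6104, 0.4592), jump to mode 2
Mode 2: guard c·x = 1.7113 hit at Δt = 1.3980 (t = 2.3282), x⁻ = (0.7053, -1.5645) → reset → x⁺ = (0.4806, -1.6527), jump to mode 1
Mode 1: guard c·x = 0.4847 hit at Δt = 1.3234 (t = 3.6516), x⁻ = (-2.2422, -1.3222) → reset → x⁺ = (-2.7346, -1.1954), jump to mode 2
Mode 2: guard c·x = 1.7113 hit at Δt = 1.3964 (t = 5.0480), x⁻ = (-0.0014, -1.8209) → reset → x⁺ = (-0.2614, -1.9220), jump to mode 1
Mode 1: flow for 0.3097 to horizon, guard not reached → x = (-0.9761, -2.0097)

1 0.9302 0->2
2 2.3282 2->1
3 3.6516 1->2
4 5.0480 2->1
final: 1 -0.9761 -2.0097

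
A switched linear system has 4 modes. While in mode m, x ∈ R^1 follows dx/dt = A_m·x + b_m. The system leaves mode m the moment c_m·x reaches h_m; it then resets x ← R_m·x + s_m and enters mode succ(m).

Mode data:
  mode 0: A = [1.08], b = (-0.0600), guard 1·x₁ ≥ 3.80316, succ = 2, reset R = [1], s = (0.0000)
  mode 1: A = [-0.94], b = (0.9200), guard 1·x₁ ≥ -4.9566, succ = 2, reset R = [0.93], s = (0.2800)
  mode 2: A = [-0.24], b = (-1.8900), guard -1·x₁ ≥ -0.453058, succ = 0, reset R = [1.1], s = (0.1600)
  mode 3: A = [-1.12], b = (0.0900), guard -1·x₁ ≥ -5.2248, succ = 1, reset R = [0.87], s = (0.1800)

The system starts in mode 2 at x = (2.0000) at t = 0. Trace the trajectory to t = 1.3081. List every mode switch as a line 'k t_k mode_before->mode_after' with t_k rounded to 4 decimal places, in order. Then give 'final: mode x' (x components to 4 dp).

1 0.7099 2->0
final: 0 1.2057

Mode 2: guard c·x = -0.4531 hit at Δt = 0.7099 (t = 0.7099), x⁻ = (0.4531) → reset → x⁺ = (0.6584), jump to mode 0
Mode 0: flow for 0.5982 to horizon, guard not reached → x = (1.2057)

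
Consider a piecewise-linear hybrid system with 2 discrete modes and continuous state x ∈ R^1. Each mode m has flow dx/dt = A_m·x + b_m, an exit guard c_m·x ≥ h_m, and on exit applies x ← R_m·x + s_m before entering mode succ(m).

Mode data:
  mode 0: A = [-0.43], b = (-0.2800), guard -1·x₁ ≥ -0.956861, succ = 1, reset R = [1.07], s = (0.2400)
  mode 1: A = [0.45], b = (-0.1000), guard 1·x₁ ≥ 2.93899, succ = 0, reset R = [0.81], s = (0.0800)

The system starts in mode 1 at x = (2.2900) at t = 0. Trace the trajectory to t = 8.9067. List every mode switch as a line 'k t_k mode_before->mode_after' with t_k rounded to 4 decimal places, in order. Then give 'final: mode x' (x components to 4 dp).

1 0.6066 1->0
2 2.1419 0->1
3 4.2723 1->0
4 5.8076 0->1
5 7.9379 1->0
final: 0 1.4004

Mode 1: guard c·x = 2.9390 hit at Δt = 0.6066 (t = 0.6066), x⁻ = (2.9390) → reset → x⁺ = (2.4606), jump to mode 0
Mode 0: guard c·x = -0.9569 hit at Δt = 1.5353 (t = 2.1419), x⁻ = (0.9569) → reset → x⁺ = (1.2638), jump to mode 1
Mode 1: guard c·x = 2.9390 hit at Δt = 2.1304 (t = 4.2723), x⁻ = (2.9390) → reset → x⁺ = (2.4606), jump to mode 0
Mode 0: guard c·x = -0.9569 hit at Δt = 1.5353 (t = 5.8076), x⁻ = (0.9569) → reset → x⁺ = (1.2638), jump to mode 1
Mode 1: guard c·x = 2.9390 hit at Δt = 2.1304 (t = 7.9379), x⁻ = (2.9390) → reset → x⁺ = (2.4606), jump to mode 0
Mode 0: flow for 0.9688 to horizon, guard not reached → x = (1.4004)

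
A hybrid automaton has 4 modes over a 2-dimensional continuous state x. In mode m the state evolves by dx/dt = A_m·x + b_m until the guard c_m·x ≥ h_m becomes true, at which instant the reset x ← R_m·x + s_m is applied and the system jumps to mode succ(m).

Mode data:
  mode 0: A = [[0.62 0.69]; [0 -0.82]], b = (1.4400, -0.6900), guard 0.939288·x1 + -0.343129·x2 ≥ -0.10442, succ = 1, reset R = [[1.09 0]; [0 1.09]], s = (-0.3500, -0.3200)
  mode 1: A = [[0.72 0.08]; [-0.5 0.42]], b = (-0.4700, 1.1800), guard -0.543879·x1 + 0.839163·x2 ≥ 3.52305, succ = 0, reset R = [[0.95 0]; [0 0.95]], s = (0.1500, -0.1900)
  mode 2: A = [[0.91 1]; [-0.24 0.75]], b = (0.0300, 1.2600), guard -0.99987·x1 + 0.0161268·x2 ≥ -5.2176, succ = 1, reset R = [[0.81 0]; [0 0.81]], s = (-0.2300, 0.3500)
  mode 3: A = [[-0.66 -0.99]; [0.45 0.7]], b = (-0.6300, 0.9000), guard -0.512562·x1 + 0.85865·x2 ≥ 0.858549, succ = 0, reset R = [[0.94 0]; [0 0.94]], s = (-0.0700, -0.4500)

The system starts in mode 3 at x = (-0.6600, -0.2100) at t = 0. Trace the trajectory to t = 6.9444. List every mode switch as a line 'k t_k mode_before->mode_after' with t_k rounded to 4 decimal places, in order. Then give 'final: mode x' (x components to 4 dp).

1 1.0574 3->0
2 1.7882 0->1
3 3.2052 1->0
4 5.9570 0->1
final: 1 -2.1009 0.8494

Mode 3: guard c·x = 0.8585 hit at Δt = 1.0574 (t = 1.0574), x⁻ = (-0.9071, 0.4584) → reset → x⁺ = (-0.9227, -0.0191), jump to mode 0
Mode 0: guard c·x = -0.1044 hit at Δt = 0.7308 (t = 1.7882), x⁻ = (-0.2536, -0.3898) → reset → x⁺ = (-0.6264, -0.7449), jump to mode 1
Mode 1: guard c·x = 3.5231 hit at Δt = 1.4170 (t = 3.2052), x⁻ = (-2.8411, 2.3569) → reset → x⁺ = (-2.5491, 2.0491), jump to mode 0
Mode 0: guard c·x = -0.1044 hit at Δt = 2.7518 (t = 5.9570), x⁻ = (-0.3080, -0.5388) → reset → x⁺ = (-0.6857, -0.9072), jump to mode 1
Mode 1: flow for 0.9874 to horizon, guard not reached → x = (-2.1009, 0.8494)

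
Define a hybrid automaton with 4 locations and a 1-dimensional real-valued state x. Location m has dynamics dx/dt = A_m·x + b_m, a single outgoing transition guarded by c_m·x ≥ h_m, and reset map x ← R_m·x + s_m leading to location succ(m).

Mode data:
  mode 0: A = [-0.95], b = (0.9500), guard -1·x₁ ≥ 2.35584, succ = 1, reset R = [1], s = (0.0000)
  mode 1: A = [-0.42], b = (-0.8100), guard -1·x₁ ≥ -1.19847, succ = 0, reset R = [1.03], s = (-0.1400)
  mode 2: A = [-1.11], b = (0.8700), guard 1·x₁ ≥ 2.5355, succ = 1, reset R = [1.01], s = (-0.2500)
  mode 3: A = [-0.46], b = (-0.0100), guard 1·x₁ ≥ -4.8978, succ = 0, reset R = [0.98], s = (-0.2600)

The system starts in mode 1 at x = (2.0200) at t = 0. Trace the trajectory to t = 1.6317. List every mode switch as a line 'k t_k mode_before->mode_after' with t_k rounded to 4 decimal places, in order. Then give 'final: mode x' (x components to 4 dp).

1 0.5554 1->0
final: 0 1.0340

Mode 1: guard c·x = -1.1985 hit at Δt = 0.5554 (t = 0.5554), x⁻ = (1.1985) → reset → x⁺ = (1.0944), jump to mode 0
Mode 0: flow for 1.0763 to horizon, guard not reached → x = (1.0340)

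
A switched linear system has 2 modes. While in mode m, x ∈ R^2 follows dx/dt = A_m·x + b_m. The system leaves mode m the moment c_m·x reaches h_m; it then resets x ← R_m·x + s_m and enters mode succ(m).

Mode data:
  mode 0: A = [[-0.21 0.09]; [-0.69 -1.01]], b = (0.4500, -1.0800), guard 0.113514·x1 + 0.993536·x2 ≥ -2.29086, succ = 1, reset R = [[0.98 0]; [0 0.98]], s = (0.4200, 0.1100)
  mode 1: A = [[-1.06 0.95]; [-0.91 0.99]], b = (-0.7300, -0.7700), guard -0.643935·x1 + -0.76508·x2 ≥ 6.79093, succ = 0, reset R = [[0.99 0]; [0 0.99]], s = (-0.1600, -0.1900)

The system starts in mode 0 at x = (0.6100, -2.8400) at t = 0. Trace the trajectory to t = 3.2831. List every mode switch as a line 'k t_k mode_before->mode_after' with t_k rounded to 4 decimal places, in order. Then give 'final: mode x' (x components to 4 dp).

1 0.4162 0->1
2 1.4304 1->0
3 2.3951 0->1
final: 1 -2.4864 -2.9033

Mode 0: guard c·x = -2.2909 hit at Δt = 0.4162 (t = 0.4162), x⁻ = (0.6454, -2.3795) → reset → x⁺ = (1.0525, -2.2219), jump to mode 1
Mode 1: guard c·x = 6.7909 hit at Δt = 1.0142 (t = 1.4304), x⁻ = (-2.8501, -6.4773) → reset → x⁺ = (-2.9816, -6.6025), jump to mode 0
Mode 0: guard c·x = -2.2909 hit at Δt = 0.9648 (t = 2.3951), x⁻ = (-2.3440, -2.0380) → reset → x⁺ = (-1.8771, -1.8872), jump to mode 1
Mode 1: flow for 0.8880 to horizon, guard not reached → x = (-2.4864, -2.9033)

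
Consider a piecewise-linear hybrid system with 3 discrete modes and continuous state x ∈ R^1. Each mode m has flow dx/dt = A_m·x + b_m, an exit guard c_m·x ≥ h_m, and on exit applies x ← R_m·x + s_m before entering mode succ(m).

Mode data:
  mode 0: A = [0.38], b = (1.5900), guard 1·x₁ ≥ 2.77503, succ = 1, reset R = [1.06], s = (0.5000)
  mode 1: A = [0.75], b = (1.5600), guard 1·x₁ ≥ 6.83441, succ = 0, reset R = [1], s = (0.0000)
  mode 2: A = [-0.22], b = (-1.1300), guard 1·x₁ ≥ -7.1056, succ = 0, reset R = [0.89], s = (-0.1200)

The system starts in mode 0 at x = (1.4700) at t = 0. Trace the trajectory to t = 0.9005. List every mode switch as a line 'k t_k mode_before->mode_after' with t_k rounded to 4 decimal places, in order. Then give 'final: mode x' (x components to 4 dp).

Mode 0: guard c·x = 2.7750 hit at Δt = 0.5465 (t = 0.5465), x⁻ = (2.7750) → reset → x⁺ = (3.4415), jump to mode 1
Mode 1: flow for 0.3540 to horizon, guard not reached → x = (5.1205)

1 0.5465 0->1
final: 1 5.1205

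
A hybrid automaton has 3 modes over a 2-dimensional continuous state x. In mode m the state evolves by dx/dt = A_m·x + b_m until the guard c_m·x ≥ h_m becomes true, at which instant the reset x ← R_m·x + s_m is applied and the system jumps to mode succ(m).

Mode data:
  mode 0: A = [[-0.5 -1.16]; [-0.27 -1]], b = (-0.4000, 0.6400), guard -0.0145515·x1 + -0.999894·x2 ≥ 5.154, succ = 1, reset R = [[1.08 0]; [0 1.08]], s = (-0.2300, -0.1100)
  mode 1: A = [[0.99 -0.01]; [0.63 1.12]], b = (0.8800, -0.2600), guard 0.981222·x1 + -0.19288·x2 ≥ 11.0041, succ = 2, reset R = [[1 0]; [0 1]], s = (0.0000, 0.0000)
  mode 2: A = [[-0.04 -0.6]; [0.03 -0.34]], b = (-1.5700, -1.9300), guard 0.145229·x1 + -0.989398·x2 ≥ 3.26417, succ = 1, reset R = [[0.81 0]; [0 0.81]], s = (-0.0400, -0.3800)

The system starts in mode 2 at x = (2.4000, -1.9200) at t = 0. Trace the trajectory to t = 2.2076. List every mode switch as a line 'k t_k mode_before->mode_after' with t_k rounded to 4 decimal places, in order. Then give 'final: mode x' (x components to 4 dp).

1 1.0324 2->1
final: 1 7.6730 -5.5813

Mode 2: guard c·x = 3.2642 hit at Δt = 1.0324 (t = 1.0324), x⁻ = (2.2203, -2.9732) → reset → x⁺ = (1.7584, -2.7883), jump to mode 1
Mode 1: flow for 1.1752 to horizon, guard not reached → x = (7.6730, -5.5813)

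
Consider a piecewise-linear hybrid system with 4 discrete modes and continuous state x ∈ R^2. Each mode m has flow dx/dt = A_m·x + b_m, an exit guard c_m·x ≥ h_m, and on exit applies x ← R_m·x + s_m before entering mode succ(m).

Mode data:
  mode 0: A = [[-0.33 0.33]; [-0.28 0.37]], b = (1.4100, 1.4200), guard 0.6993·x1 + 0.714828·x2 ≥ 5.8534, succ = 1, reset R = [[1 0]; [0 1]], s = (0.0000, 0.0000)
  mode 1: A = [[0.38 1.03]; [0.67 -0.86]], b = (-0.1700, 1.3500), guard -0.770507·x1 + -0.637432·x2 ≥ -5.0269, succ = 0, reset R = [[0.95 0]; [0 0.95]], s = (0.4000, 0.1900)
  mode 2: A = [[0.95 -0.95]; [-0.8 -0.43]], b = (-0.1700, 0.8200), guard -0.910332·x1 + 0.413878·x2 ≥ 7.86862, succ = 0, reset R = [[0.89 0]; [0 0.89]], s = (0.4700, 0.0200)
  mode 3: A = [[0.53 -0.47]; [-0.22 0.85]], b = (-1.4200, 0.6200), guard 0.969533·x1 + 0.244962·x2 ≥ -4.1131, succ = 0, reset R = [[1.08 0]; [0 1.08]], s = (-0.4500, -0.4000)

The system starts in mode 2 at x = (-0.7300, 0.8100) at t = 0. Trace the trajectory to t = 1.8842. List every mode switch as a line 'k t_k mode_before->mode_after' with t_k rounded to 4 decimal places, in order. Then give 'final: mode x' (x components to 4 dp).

Mode 2: guard c·x = 7.8686 hit at Δt = 1.2894 (t = 1.2894), x⁻ = (-6.9102, 3.8128) → reset → x⁺ = (-5.6801, 3.4134), jump to mode 0
Mode 0: flow for 0.5948 to horizon, guard not reached → x = (-3.0600, 6.0214)

1 1.2894 2->0
final: 0 -3.0600 6.0214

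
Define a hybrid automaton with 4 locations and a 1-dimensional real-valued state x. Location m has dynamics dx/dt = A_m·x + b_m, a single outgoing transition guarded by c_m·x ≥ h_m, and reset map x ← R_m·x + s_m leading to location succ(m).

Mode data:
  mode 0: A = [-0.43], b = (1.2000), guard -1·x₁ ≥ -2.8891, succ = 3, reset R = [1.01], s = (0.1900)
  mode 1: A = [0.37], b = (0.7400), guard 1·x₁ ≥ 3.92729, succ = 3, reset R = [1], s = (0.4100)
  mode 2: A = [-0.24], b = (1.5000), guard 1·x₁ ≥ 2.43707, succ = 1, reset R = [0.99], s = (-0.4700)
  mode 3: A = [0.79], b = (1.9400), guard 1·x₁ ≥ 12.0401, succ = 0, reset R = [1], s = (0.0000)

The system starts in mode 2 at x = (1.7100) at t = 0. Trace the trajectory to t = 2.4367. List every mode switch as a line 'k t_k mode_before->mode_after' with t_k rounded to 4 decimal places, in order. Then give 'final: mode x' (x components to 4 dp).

Mode 2: guard c·x = 2.4371 hit at Δt = 0.7272 (t = 0.7272), x⁻ = (2.4371) → reset → x⁺ = (1.9427), jump to mode 1
Mode 1: guard c·x = 3.9273 hit at Δt = 1.1019 (t = 1.8291), x⁻ = (3.9273) → reset → x⁺ = (4.3373), jump to mode 3
Mode 3: flow for 0.6076 to horizon, guard not reached → x = (8.5223)

1 0.7272 2->1
2 1.8291 1->3
final: 3 8.5223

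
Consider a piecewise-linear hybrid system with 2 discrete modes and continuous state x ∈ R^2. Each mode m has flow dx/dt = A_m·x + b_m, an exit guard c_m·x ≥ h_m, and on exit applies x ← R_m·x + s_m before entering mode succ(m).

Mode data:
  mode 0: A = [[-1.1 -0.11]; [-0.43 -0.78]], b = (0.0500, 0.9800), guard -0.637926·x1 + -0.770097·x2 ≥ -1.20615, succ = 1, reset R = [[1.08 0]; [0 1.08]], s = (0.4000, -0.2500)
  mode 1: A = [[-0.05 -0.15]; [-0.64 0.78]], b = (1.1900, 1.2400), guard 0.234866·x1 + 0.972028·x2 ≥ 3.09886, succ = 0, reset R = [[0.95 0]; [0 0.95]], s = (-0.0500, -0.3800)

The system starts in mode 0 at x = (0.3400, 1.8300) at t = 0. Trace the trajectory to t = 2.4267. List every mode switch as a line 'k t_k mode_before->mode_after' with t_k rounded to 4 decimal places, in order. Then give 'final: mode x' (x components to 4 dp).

Mode 0: guard c·x = -1.2062 hit at Δt = 0.8347 (t = 0.8347), x⁻ = (0.0656, 1.5119) → reset → x⁺ = (0.4708, 1.3829), jump to mode 1
Mode 1: guard c·x = 3.0989 hit at Δt = 0.6483 (t = 1.4830), x⁻ = (1.0120, 2.9435) → reset → x⁺ = (0.9114, 2.4163), jump to mode 0
Mode 0: flow for 0.9437 to horizon, guard not reached → x = (0.2281, 1.6783)

1 0.8347 0->1
2 1.4830 1->0
final: 0 0.2281 1.6783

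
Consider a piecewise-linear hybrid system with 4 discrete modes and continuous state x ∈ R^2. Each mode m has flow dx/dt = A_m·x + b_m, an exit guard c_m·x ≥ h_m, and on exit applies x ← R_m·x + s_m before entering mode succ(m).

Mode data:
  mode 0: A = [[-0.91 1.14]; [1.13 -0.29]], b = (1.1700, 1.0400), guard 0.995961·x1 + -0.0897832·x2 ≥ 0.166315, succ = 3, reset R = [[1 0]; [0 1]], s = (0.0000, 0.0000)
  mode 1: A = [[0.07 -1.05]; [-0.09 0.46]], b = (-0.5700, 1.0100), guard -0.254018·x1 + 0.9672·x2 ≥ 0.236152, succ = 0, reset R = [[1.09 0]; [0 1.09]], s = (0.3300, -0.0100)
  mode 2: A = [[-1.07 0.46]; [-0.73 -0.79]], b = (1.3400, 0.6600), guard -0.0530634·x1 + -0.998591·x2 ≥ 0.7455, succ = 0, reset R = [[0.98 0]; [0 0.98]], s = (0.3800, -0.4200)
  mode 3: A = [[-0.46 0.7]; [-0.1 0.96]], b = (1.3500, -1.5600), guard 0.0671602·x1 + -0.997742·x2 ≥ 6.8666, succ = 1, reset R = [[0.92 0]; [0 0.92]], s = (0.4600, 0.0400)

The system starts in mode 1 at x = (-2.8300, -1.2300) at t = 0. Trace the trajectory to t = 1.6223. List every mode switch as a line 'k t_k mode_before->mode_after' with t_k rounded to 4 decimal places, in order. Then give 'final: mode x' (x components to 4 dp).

1 0.9011 1->0
final: 0 -1.2849 -1.0736

Mode 1: guard c·x = 0.2362 hit at Δt = 0.9011 (t = 0.9011), x⁻ = (-2.6894, -0.4622) → reset → x⁺ = (-2.6014, -0.5137), jump to mode 0
Mode 0: flow for 0.7212 to horizon, guard not reached → x = (-1.2849, -1.0736)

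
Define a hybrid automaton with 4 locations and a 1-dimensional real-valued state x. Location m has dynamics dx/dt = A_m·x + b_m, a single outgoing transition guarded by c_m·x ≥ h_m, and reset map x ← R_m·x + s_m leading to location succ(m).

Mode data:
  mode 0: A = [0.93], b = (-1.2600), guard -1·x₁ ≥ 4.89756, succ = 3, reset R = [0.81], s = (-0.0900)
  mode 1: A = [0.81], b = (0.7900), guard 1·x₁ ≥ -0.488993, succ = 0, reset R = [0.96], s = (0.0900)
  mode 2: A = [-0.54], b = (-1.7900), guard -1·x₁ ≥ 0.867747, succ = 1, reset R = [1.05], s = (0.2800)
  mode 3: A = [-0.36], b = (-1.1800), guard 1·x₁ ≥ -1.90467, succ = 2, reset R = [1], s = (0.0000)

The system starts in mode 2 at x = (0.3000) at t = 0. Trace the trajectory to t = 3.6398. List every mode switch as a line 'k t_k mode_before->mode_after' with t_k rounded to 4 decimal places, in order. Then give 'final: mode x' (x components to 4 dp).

Mode 2: guard c·x = 0.8677 hit at Δt = 0.7225 (t = 0.7225), x⁻ = (-0.8677) → reset → x⁺ = (-0.6311), jump to mode 1
Mode 1: guard c·x = -0.4890 hit at Δt = 0.4268 (t = 1.1493), x⁻ = (-0.4890) → reset → x⁺ = (-0.3794), jump to mode 0
Mode 0: guard c·x = 4.8976 hit at Δt = 1.3789 (t = 2.5282), x⁻ = (-4.8976) → reset → x⁺ = (-4.0570), jump to mode 3
Mode 3: flow for 1.1116 to horizon, guard not reached → x = (-3.8000)

1 0.7225 2->1
2 1.1493 1->0
3 2.5282 0->3
final: 3 -3.8000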